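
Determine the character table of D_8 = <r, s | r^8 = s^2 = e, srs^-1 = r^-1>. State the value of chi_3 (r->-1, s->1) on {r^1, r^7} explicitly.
Conjugacy classes: {e} of size 1, {r^4} of size 1, {r^1, r^7} of size 2, {r^2, r^6} of size 2, {r^3, r^5} of size 2, {s, sr^2, ...} of size 4, {sr, sr^3, ...} of size 4.
Character table:
  irrep \ class              {e} (size 1)  {r^4} (size 1)  {r^1, r^7} (size 2)  {r^2, r^6} (size 2)  {r^3, r^5} (size 2)  {s, sr^2, ...} (size 4)  {sr, sr^3, ...} (size 4)
  chi_1 (triv)               1             1               1                    1                    1                    1                        1                       
  chi_2 (sign: r->1, s->-1)  1             1               1                    1                    1                    -1                       -1                      
  chi_3 (r->-1, s->1)        1             1               -1                   1                    -1                   1                        -1                      
  chi_4 (r->-1, s->-1)       1             1               -1                   1                    -1                   -1                       1                       
  chi_5 (2d, j=1)            2             -2              sqrt(2)              0                    -sqrt(2)             0                        0                       
  chi_6 (2d, j=2)            2             2               0                    -2                   0                    0                        0                       
  chi_7 (2d, j=3)            2             -2              -sqrt(2)             0                    sqrt(2)              0                        0                       

Spot check: chi_3 (r->-1, s->1) on {r^1, r^7} = -1.

Solution. D_8 has order 2*8 = 16 with 7 conjugacy classes, hence 7 irreducibles. Sum of squared dims 1 + 1 + 1 + 1 + 4 + 4 + 4 = 16 = |G|. Linear characters come from the abelianisation; the 2-dimensional irreps have character r^k -> 2*cos(2*pi*j*k/8), reflections -> 0.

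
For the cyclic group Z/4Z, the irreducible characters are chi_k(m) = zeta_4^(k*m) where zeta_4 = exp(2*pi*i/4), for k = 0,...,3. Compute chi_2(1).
chi_2(1) = zeta_4^2 = -1

Proof sketch: chi_2(1) = zeta_4^(2*1) = zeta_4^2. Since zeta_4^4 = 1, this equals zeta_4^2 = exp(2*pi*i*2/4) = -1.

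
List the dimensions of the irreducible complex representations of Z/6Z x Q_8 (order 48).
Dimensions: 1, 1, 1, 1, 1, 1, 1, 1, 1, 1, 1, 1, 1, 1, 1, 1, 1, 1, 1, 1, 1, 1, 1, 1, 2, 2, 2, 2, 2, 2

Proof sketch: There are 30 irreducibles (= number of conjugacy classes). Their dimensions d_i satisfy sum d_i^2 = |G| = 48: 1 + 1 + 1 + 1 + 1 + 1 + 1 + 1 + 1 + 1 + 1 + 1 + 1 + 1 + 1 + 1 + 1 + 1 + 1 + 1 + 1 + 1 + 1 + 1 + 4 + 4 + 4 + 4 + 4 + 4 = 48. (For the product with Z/6Z: each of the 6 1-dim characters of Z/6Z tensors with each irrep of Q_8, giving 6 copies of each Q_8-dimension.)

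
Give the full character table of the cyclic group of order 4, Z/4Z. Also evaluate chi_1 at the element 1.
Character table of Z/4Z (irreps indexed chi_0,...,chi_3 with chi_k(m) = zeta_4^(k*m), zeta_4 = exp(2*pi*i/4)):
  irrep \ class  {0} (size 1)  {1} (size 1)  {2} (size 1)  {3} (size 1)
  chi_0          1             1             1             1           
  chi_1          1             I             -1            -I          
  chi_2          1             -1            1             -1          
  chi_3          1             -I            -1            I           

Spot check: chi_1(1) = zeta_4^(1*1) = zeta_4^1 = I.

Details: Z/4Z is abelian, so all 4 irreducible complex representations are 1-dimensional. They are given by chi_k(m) = zeta_4^(k*m) for k = 0,...,3. Row orthogonality: sum_m chi_k(m) conj(chi_l(m)) = 4 * [k = l].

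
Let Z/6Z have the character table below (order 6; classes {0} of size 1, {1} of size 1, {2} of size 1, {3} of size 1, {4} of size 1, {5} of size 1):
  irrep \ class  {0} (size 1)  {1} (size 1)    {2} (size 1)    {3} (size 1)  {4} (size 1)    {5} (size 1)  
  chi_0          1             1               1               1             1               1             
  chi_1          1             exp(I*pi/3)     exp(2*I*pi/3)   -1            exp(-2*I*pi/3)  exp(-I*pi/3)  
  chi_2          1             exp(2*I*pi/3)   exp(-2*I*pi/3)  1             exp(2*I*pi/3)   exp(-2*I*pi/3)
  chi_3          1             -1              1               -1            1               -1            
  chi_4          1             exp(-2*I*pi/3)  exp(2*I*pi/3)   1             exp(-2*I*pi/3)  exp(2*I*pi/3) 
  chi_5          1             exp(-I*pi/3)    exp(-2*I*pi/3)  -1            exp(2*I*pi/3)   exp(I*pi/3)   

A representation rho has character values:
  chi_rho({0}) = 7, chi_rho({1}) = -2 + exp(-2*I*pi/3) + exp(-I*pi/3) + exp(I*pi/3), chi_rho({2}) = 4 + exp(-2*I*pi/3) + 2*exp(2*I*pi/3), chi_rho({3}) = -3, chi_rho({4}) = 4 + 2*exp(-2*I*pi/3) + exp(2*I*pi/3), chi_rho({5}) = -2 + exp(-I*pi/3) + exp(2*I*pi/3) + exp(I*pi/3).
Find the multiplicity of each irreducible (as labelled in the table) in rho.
Multiplicities: chi_0: 1, chi_1: 1, chi_2: 0, chi_3: 3, chi_4: 1, chi_5: 1.

Use <chi_rho, chi> = (1/|G|) sum_C |C| * chi_rho(C) * conj(chi(C)) with |G| = 6 for each irreducible chi in the table:
  <chi_rho, chi_0> = (1/6)[1*(7)*conj(1) + 1*(-2 + exp(-2*I*pi/3) + exp(-I*pi/3) + exp(I*pi/3))*conj(1) + 1*(4 + exp(-2*I*pi/3) + 2*exp(2*I*pi/3))*conj(1) + 1*(-3)*conj(1) + 1*(4 + 2*exp(-2*I*pi/3) + exp(2*I*pi/3))*conj(1) + 1*(-2 + exp(-I*pi/3) + exp(2*I*pi/3) + exp(I*pi/3))*conj(1)]
      = (1/6)[(7) + (-2 + exp(-2*I*pi/3) + exp(-I*pi/3) + exp(I*pi/3)) + (4 + exp(-2*I*pi/3) + 2*exp(2*I*pi/3)) + (-3) + (4 + 2*exp(-2*I*pi/3) + exp(2*I*pi/3)) + (-2 + exp(-I*pi/3) + exp(2*I*pi/3) + exp(I*pi/3))] = 6/6 = 1
  <chi_rho, chi_1> = (1/6)[1*(7)*conj(1) + 1*(-2 + exp(-2*I*pi/3) + exp(-I*pi/3) + exp(I*pi/3))*conj(exp(I*pi/3)) + 1*(4 + exp(-2*I*pi/3) + 2*exp(2*I*pi/3))*conj(exp(2*I*pi/3)) + 1*(-3)*conj(-1) + 1*(4 + 2*exp(-2*I*pi/3) + exp(2*I*pi/3))*conj(exp(-2*I*pi/3)) + 1*(-2 + exp(-I*pi/3) + exp(2*I*pi/3) + exp(I*pi/3))*conj(exp(-I*pi/3))]
      = (1/6)[(7) + (exp(-2*I*pi/3) - 2*exp(-I*pi/3)) + (2 + 4*exp(-2*I*pi/3) + exp(2*I*pi/3)) + (3) + (2 + exp(-2*I*pi/3) + 4*exp(2*I*pi/3)) + (-2*exp(I*pi/3) + exp(2*I*pi/3))] = 6/6 = 1
  <chi_rho, chi_2> = (1/6)[1*(7)*conj(1) + 1*(-2 + exp(-2*I*pi/3) + exp(-I*pi/3) + exp(I*pi/3))*conj(exp(2*I*pi/3)) + 1*(4 + exp(-2*I*pi/3) + 2*exp(2*I*pi/3))*conj(exp(-2*I*pi/3)) + 1*(-3)*conj(1) + 1*(4 + 2*exp(-2*I*pi/3) + exp(2*I*pi/3))*conj(exp(2*I*pi/3)) + 1*(-2 + exp(-I*pi/3) + exp(2*I*pi/3) + exp(I*pi/3))*conj(exp(-2*I*pi/3))]
      = (1/6)[(7) + (-1 + exp(-I*pi/3) + exp(2*I*pi/3) - 2*exp(-2*I*pi/3)) + (1 + 2*exp(-2*I*pi/3) + 4*exp(2*I*pi/3)) + (-3) + (1 + 4*exp(-2*I*pi/3) + 2*exp(2*I*pi/3)) + (-1 - 2*exp(2*I*pi/3) + exp(-2*I*pi/3) + exp(I*pi/3))] = 0/6 = 0
  <chi_rho, chi_3> = (1/6)[1*(7)*conj(1) + 1*(-2 + exp(-2*I*pi/3) + exp(-I*pi/3) + exp(I*pi/3))*conj(-1) + 1*(4 + exp(-2*I*pi/3) + 2*exp(2*I*pi/3))*conj(1) + 1*(-3)*conj(-1) + 1*(4 + 2*exp(-2*I*pi/3) + exp(2*I*pi/3))*conj(1) + 1*(-2 + exp(-I*pi/3) + exp(2*I*pi/3) + exp(I*pi/3))*conj(-1)]
      = (1/6)[(7) + (2 - exp(I*pi/3) - exp(-I*pi/3) - exp(-2*I*pi/3)) + (4 + exp(-2*I*pi/3) + 2*exp(2*I*pi/3)) + (3) + (4 + 2*exp(-2*I*pi/3) + exp(2*I*pi/3)) + (2 - exp(I*pi/3) - exp(2*I*pi/3) - exp(-I*pi/3))] = 18/6 = 3
  <chi_rho, chi_4> = (1/6)[1*(7)*conj(1) + 1*(-2 + exp(-2*I*pi/3) + exp(-I*pi/3) + exp(I*pi/3))*conj(exp(-2*I*pi/3)) + 1*(4 + exp(-2*I*pi/3) + 2*exp(2*I*pi/3))*conj(exp(2*I*pi/3)) + 1*(-3)*conj(1) + 1*(4 + 2*exp(-2*I*pi/3) + exp(2*I*pi/3))*conj(exp(-2*I*pi/3)) + 1*(-2 + exp(-I*pi/3) + exp(2*I*pi/3) + exp(I*pi/3))*conj(exp(2*I*pi/3))]
      = (1/6)[(7) + (-2*exp(2*I*pi/3) + exp(I*pi/3)) + (2 + 4*exp(-2*I*pi/3) + exp(2*I*pi/3)) + (-3) + (2 + exp(-2*I*pi/3) + 4*exp(2*I*pi/3)) + (exp(-I*pi/3) - 2*exp(-2*I*pi/3))] = 6/6 = 1
  <chi_rho, chi_5> = (1/6)[1*(7)*conj(1) + 1*(-2 + exp(-2*I*pi/3) + exp(-I*pi/3) + exp(I*pi/3))*conj(exp(-I*pi/3)) + 1*(4 + exp(-2*I*pi/3) + 2*exp(2*I*pi/3))*conj(exp(-2*I*pi/3)) + 1*(-3)*conj(-1) + 1*(4 + 2*exp(-2*I*pi/3) + exp(2*I*pi/3))*conj(exp(2*I*pi/3)) + 1*(-2 + exp(-I*pi/3) + exp(2*I*pi/3) + exp(I*pi/3))*conj(exp(I*pi/3))]
      = (1/6)[(7) + (1 - 2*exp(I*pi/3) + exp(-I*pi/3) + exp(2*I*pi/3)) + (1 + 2*exp(-2*I*pi/3) + 4*exp(2*I*pi/3)) + (3) + (1 + 4*exp(-2*I*pi/3) + 2*exp(2*I*pi/3)) + (1 + exp(-2*I*pi/3) + exp(I*pi/3) - 2*exp(-I*pi/3))] = 6/6 = 1
(Exp terms are combined using exp(i*s)*conj(exp(i*t)) = exp(i*(s-t)), and sums of them are collapsed using the identity that for every m > 1 the m distinct m-th roots of unity sum to 0, e.g. 1 + exp(2*I*pi/3) + exp(-2*I*pi/3) = 0.)
Dimension check: dim(rho) = sum (mult * dim) = 1*1 + 1*1 + 0*1 + 3*1 + 1*1 + 1*1 = 7 = chi_rho(e) = 7.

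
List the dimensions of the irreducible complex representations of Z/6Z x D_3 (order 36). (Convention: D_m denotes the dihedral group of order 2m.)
Dimensions: 1, 1, 1, 1, 1, 1, 1, 1, 1, 1, 1, 1, 2, 2, 2, 2, 2, 2

Derivation: There are 18 irreducibles (= number of conjugacy classes). Their dimensions d_i satisfy sum d_i^2 = |G| = 36: 1 + 1 + 1 + 1 + 1 + 1 + 1 + 1 + 1 + 1 + 1 + 1 + 4 + 4 + 4 + 4 + 4 + 4 = 36. (For the product with Z/6Z: each of the 6 1-dim characters of Z/6Z tensors with each irrep of D_3, giving 6 copies of each D_3-dimension.)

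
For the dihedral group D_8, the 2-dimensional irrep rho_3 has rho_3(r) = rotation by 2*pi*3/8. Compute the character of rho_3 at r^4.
chi_{rho_3}(r^4) = 2*cos(2*pi*3*4/8) = -2

Proof sketch: rho_3(r^4) is rotation by angle 2*pi*3*4/8, whose trace is 2*cos(2*pi*3*4/8) = -2.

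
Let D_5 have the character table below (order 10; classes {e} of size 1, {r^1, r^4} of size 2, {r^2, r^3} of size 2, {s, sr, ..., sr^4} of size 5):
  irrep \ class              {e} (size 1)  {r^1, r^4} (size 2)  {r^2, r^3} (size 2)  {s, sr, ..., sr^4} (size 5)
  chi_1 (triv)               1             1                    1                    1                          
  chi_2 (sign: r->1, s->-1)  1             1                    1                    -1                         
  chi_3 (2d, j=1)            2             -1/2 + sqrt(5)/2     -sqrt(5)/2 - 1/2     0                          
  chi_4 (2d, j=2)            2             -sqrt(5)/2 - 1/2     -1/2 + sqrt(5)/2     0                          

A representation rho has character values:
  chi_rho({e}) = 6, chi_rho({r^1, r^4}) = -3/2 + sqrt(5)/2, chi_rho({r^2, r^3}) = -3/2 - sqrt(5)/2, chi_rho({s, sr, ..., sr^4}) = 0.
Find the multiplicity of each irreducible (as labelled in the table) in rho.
Multiplicities: chi_1: 0, chi_2: 0, chi_3: 2, chi_4: 1.

Explanation: Use <chi_rho, chi> = (1/|G|) sum_C |C| * chi_rho(C) * conj(chi(C)) with |G| = 10 for each irreducible chi in the table:
  <chi_rho, chi_1> = (1/10)[1*(6)*conj(1) + 2*(-3/2 + sqrt(5)/2)*conj(1) + 2*(-3/2 - sqrt(5)/2)*conj(1) + 5*(0)*conj(1)]
      = (1/10)[(6) + (-3 + sqrt(5)) + (-3 - sqrt(5)) + (0)] = 0/10 = 0
  <chi_rho, chi_2> = (1/10)[1*(6)*conj(1) + 2*(-3/2 + sqrt(5)/2)*conj(1) + 2*(-3/2 - sqrt(5)/2)*conj(1) + 5*(0)*conj(-1)]
      = (1/10)[(6) + (-3 + sqrt(5)) + (-3 - sqrt(5)) + (0)] = 0/10 = 0
  <chi_rho, chi_3> = (1/10)[1*(6)*conj(2) + 2*(-3/2 + sqrt(5)/2)*conj(-1/2 + sqrt(5)/2) + 2*(-3/2 - sqrt(5)/2)*conj(-sqrt(5)/2 - 1/2) + 5*(0)*conj(0)]
      = (1/10)[(12) + (4 - 2*sqrt(5)) + (4 + 2*sqrt(5)) + (0)] = 20/10 = 2
  <chi_rho, chi_4> = (1/10)[1*(6)*conj(2) + 2*(-3/2 + sqrt(5)/2)*conj(-sqrt(5)/2 - 1/2) + 2*(-3/2 - sqrt(5)/2)*conj(-1/2 + sqrt(5)/2) + 5*(0)*conj(0)]
      = (1/10)[(12) + (-1 + sqrt(5)) + (-sqrt(5) - 1) + (0)] = 10/10 = 1
Dimension check: dim(rho) = sum (mult * dim) = 0*1 + 0*1 + 2*2 + 1*2 = 6 = chi_rho(e) = 6.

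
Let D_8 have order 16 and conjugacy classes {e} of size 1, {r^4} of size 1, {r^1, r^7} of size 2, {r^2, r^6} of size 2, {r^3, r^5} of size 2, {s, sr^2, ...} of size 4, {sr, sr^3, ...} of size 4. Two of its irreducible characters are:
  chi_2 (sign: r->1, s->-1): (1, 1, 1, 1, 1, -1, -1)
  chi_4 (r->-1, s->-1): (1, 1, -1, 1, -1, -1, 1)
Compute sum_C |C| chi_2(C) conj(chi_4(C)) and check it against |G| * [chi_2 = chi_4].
Sum = 0; so <chi_2, chi_4> = 0 (distinct irreducibles are orthogonal).

Details: Compute term by term over conjugacy classes (|C| * chi_2(C) * conj(chi_4(C))):
  1*(1)*conj(1) + 1*(1)*conj(1) + 2*(1)*conj(-1) + 2*(1)*conj(1) + 2*(1)*conj(-1) + 4*(-1)*conj(-1) + 4*(-1)*conj(1)
  = (1) + (1) + (-2) + (2) + (-2) + (4) + (-4)
  = 0.
Dividing by |G| = 16 gives 0/16 = 0, matching the row-orthogonality relation <chi_2, chi_4> = [chi_2 = chi_4].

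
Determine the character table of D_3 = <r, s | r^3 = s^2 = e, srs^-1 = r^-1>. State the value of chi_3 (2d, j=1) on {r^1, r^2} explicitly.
Conjugacy classes: {e} of size 1, {r^1, r^2} of size 2, {s, sr, ..., sr^2} of size 3.
Character table:
  irrep \ class              {e} (size 1)  {r^1, r^2} (size 2)  {s, sr, ..., sr^2} (size 3)
  chi_1 (triv)               1             1                    1                          
  chi_2 (sign: r->1, s->-1)  1             1                    -1                         
  chi_3 (2d, j=1)            2             -1                   0                          

Spot check: chi_3 (2d, j=1) on {r^1, r^2} = -1.

Solution. D_3 has order 2*3 = 6 with 3 conjugacy classes, hence 3 irreducibles. Sum of squared dims 1 + 1 + 4 = 6 = |G|. Linear characters come from the abelianisation; the 2-dimensional irreps have character r^k -> 2*cos(2*pi*j*k/3), reflections -> 0.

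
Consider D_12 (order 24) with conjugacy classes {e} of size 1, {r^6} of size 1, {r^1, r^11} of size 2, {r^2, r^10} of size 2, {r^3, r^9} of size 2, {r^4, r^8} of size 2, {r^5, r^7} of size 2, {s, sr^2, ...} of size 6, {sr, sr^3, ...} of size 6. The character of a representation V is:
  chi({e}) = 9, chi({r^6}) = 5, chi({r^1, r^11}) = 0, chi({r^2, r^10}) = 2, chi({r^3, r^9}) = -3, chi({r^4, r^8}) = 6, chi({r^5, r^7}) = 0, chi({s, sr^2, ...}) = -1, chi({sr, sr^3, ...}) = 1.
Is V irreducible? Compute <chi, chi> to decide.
Not irreducible (reducible): <chi, chi> = 9 > 1.

Derivation: <chi, chi> = (1/|G|) sum_C |C| * |chi(C)|^2 = (1/24)[1*|9|^2 + 1*|5|^2 + 2*|0|^2 + 2*|2|^2 + 2*|-3|^2 + 2*|6|^2 + 2*|0|^2 + 6*|-1|^2 + 6*|1|^2]
  = (1/24)[(81) + (25) + (0) + (8) + (18) + (72) + (0) + (6) + (6)] = 216/24 = 9.
A character is irreducible iff <chi, chi> = 1, so this representation is reducible.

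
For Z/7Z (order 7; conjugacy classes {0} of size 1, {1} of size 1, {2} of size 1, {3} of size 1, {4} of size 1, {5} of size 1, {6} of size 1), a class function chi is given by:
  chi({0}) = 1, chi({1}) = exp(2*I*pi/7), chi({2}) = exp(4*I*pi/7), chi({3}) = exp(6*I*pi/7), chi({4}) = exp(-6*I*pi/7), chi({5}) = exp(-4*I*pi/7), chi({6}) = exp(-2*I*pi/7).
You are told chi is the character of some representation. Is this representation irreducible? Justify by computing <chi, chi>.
Irreducible: <chi, chi> = 1.

Why: <chi, chi> = (1/|G|) sum_C |C| * |chi(C)|^2 = (1/7)[1*|1|^2 + 1*|exp(2*I*pi/7)|^2 + 1*|exp(4*I*pi/7)|^2 + 1*|exp(6*I*pi/7)|^2 + 1*|exp(-6*I*pi/7)|^2 + 1*|exp(-4*I*pi/7)|^2 + 1*|exp(-2*I*pi/7)|^2]
  = (1/7)[(1) + (1) + (1) + (1) + (1) + (1) + (1)] = 7/7 = 1.
(Exp terms are combined using exp(i*s)*conj(exp(i*t)) = exp(i*(s-t)), and sums of them are collapsed using the identity that for every m > 1 the m distinct m-th roots of unity sum to 0, e.g. 1 + exp(2*I*pi/3) + exp(-2*I*pi/3) = 0.)
A character is irreducible iff <chi, chi> = 1, so this representation is irreducible.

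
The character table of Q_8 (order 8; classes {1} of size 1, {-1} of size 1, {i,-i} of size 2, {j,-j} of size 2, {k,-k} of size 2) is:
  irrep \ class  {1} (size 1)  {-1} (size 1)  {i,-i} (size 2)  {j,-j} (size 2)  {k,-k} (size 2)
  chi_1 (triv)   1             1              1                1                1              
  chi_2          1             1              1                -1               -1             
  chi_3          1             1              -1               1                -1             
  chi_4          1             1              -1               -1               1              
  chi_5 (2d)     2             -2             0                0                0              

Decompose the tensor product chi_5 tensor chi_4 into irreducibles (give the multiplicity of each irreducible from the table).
chi_5 tensor chi_4 = chi_5 (all other irreducibles have multiplicity 0).

Proof sketch: The character of a tensor product is the pointwise product (chi_5 * chi_4)(C) = chi_5(C) * chi_4(C):
  {1}: (2)*(1), {-1}: (-2)*(1), {i,-i}: (0)*(-1), {j,-j}: (0)*(-1), {k,-k}: (0)*(1)
so (chi_5 * chi_4) takes values
  {1} -> 2, {-1} -> -2, {i,-i} -> 0, {j,-j} -> 0, {k,-k} -> 0.
Now take the inner product of this character with each irreducible chi from the table, <chi_5*chi_4, chi> = (1/8) sum_C |C| (chi_5*chi_4)(C) conj(chi(C)):
  <chi_5*chi_4, chi_1> = (1/8)[1*(2)*conj(1) + 1*(-2)*conj(1) + 2*(0)*conj(1) + 2*(0)*conj(1) + 2*(0)*conj(1)]
      = (1/8)[(2) + (-2) + (0) + (0) + (0)] = 0/8 = 0
  <chi_5*chi_4, chi_2> = (1/8)[1*(2)*conj(1) + 1*(-2)*conj(1) + 2*(0)*conj(1) + 2*(0)*conj(-1) + 2*(0)*conj(-1)]
      = (1/8)[(2) + (-2) + (0) + (0) + (0)] = 0/8 = 0
  <chi_5*chi_4, chi_3> = (1/8)[1*(2)*conj(1) + 1*(-2)*conj(1) + 2*(0)*conj(-1) + 2*(0)*conj(1) + 2*(0)*conj(-1)]
      = (1/8)[(2) + (-2) + (0) + (0) + (0)] = 0/8 = 0
  <chi_5*chi_4, chi_4> = (1/8)[1*(2)*conj(1) + 1*(-2)*conj(1) + 2*(0)*conj(-1) + 2*(0)*conj(-1) + 2*(0)*conj(1)]
      = (1/8)[(2) + (-2) + (0) + (0) + (0)] = 0/8 = 0
  <chi_5*chi_4, chi_5> = (1/8)[1*(2)*conj(2) + 1*(-2)*conj(-2) + 2*(0)*conj(0) + 2*(0)*conj(0) + 2*(0)*conj(0)]
      = (1/8)[(4) + (4) + (0) + (0) + (0)] = 8/8 = 1
Hence the multiplicities are chi_5: 1. Dimension check: dim(chi_5)*dim(chi_4) = 2*1 = 2 and sum (mult * dim) = 1*2 = 2.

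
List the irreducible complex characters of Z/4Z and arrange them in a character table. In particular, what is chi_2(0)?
Character table of Z/4Z (irreps indexed chi_0,...,chi_3 with chi_k(m) = zeta_4^(k*m), zeta_4 = exp(2*pi*i/4)):
  irrep \ class  {0} (size 1)  {1} (size 1)  {2} (size 1)  {3} (size 1)
  chi_0          1             1             1             1           
  chi_1          1             I             -1            -I          
  chi_2          1             -1            1             -1          
  chi_3          1             -I            -1            I           

Spot check: chi_2(0) = zeta_4^(2*0) = zeta_4^0 = 1.

Details: Z/4Z is abelian, so all 4 irreducible complex representations are 1-dimensional. They are given by chi_k(m) = zeta_4^(k*m) for k = 0,...,3. Row orthogonality: sum_m chi_k(m) conj(chi_l(m)) = 4 * [k = l].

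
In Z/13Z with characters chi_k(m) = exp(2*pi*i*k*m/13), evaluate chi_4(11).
chi_4(11) = zeta_13^44 = exp(10*I*pi/13)

Working: chi_4(11) = zeta_13^(4*11) = zeta_13^44. Since zeta_13^13 = 1, this equals zeta_13^5 = exp(2*pi*i*5/13) = exp(10*I*pi/13).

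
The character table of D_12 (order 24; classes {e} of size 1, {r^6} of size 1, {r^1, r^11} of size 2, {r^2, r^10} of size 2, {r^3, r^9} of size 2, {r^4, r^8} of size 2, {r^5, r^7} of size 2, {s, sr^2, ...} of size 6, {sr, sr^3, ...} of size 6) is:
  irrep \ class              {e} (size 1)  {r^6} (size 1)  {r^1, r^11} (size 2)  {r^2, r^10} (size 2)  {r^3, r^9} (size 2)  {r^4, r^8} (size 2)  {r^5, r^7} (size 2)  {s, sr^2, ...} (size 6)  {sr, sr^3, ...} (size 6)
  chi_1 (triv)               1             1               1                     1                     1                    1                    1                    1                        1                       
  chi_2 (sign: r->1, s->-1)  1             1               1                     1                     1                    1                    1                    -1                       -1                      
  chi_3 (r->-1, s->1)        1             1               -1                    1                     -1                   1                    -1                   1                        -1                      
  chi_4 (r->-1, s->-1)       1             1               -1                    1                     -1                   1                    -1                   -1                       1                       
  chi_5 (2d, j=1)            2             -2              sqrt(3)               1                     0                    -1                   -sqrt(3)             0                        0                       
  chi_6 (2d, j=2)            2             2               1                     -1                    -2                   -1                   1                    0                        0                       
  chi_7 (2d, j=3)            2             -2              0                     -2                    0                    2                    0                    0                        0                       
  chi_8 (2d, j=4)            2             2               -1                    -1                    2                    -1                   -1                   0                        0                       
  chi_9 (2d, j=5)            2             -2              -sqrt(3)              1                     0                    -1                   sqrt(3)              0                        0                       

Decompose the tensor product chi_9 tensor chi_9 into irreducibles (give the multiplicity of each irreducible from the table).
chi_9 tensor chi_9 = chi_1 + chi_2 + chi_6 (all other irreducibles have multiplicity 0).

Why: The character of a tensor product is the pointwise product (chi_9 * chi_9)(C) = chi_9(C) * chi_9(C):
  {e}: (2)*(2), {r^6}: (-2)*(-2), {r^1, r^11}: (-sqrt(3))*(-sqrt(3)), {r^2, r^10}: (1)*(1), {r^3, r^9}: (0)*(0), {r^4, r^8}: (-1)*(-1), {r^5, r^7}: (sqrt(3))*(sqrt(3)), {s, sr^2, ...}: (0)*(0), {sr, sr^3, ...}: (0)*(0)
so (chi_9 * chi_9) takes values
  {e} -> 4, {r^6} -> 4, {r^1, r^11} -> 3, {r^2, r^10} -> 1, {r^3, r^9} -> 0, {r^4, r^8} -> 1, {r^5, r^7} -> 3, {s, sr^2, ...} -> 0, {sr, sr^3, ...} -> 0.
Now take the inner product of this character with each irreducible chi from the table, <chi_9*chi_9, chi> = (1/24) sum_C |C| (chi_9*chi_9)(C) conj(chi(C)):
  <chi_9*chi_9, chi_1> = (1/24)[1*(4)*conj(1) + 1*(4)*conj(1) + 2*(3)*conj(1) + 2*(1)*conj(1) + 2*(0)*conj(1) + 2*(1)*conj(1) + 2*(3)*conj(1) + 6*(0)*conj(1) + 6*(0)*conj(1)]
      = (1/24)[(4) + (4) + (6) + (2) + (0) + (2) + (6) + (0) + (0)] = 24/24 = 1
  <chi_9*chi_9, chi_2> = (1/24)[1*(4)*conj(1) + 1*(4)*conj(1) + 2*(3)*conj(1) + 2*(1)*conj(1) + 2*(0)*conj(1) + 2*(1)*conj(1) + 2*(3)*conj(1) + 6*(0)*conj(-1) + 6*(0)*conj(-1)]
      = (1/24)[(4) + (4) + (6) + (2) + (0) + (2) + (6) + (0) + (0)] = 24/24 = 1
  <chi_9*chi_9, chi_3> = (1/24)[1*(4)*conj(1) + 1*(4)*conj(1) + 2*(3)*conj(-1) + 2*(1)*conj(1) + 2*(0)*conj(-1) + 2*(1)*conj(1) + 2*(3)*conj(-1) + 6*(0)*conj(1) + 6*(0)*conj(-1)]
      = (1/24)[(4) + (4) + (-6) + (2) + (0) + (2) + (-6) + (0) + (0)] = 0/24 = 0
  <chi_9*chi_9, chi_4> = (1/24)[1*(4)*conj(1) + 1*(4)*conj(1) + 2*(3)*conj(-1) + 2*(1)*conj(1) + 2*(0)*conj(-1) + 2*(1)*conj(1) + 2*(3)*conj(-1) + 6*(0)*conj(-1) + 6*(0)*conj(1)]
      = (1/24)[(4) + (4) + (-6) + (2) + (0) + (2) + (-6) + (0) + (0)] = 0/24 = 0
  <chi_9*chi_9, chi_5> = (1/24)[1*(4)*conj(2) + 1*(4)*conj(-2) + 2*(3)*conj(sqrt(3)) + 2*(1)*conj(1) + 2*(0)*conj(0) + 2*(1)*conj(-1) + 2*(3)*conj(-sqrt(3)) + 6*(0)*conj(0) + 6*(0)*conj(0)]
      = (1/24)[(8) + (-8) + (6*sqrt(3)) + (2) + (0) + (-2) + (-6*sqrt(3)) + (0) + (0)] = 0/24 = 0
  <chi_9*chi_9, chi_6> = (1/24)[1*(4)*conj(2) + 1*(4)*conj(2) + 2*(3)*conj(1) + 2*(1)*conj(-1) + 2*(0)*conj(-2) + 2*(1)*conj(-1) + 2*(3)*conj(1) + 6*(0)*conj(0) + 6*(0)*conj(0)]
      = (1/24)[(8) + (8) + (6) + (-2) + (0) + (-2) + (6) + (0) + (0)] = 24/24 = 1
  <chi_9*chi_9, chi_7> = (1/24)[1*(4)*conj(2) + 1*(4)*conj(-2) + 2*(3)*conj(0) + 2*(1)*conj(-2) + 2*(0)*conj(0) + 2*(1)*conj(2) + 2*(3)*conj(0) + 6*(0)*conj(0) + 6*(0)*conj(0)]
      = (1/24)[(8) + (-8) + (0) + (-4) + (0) + (4) + (0) + (0) + (0)] = 0/24 = 0
  <chi_9*chi_9, chi_8> = (1/24)[1*(4)*conj(2) + 1*(4)*conj(2) + 2*(3)*conj(-1) + 2*(1)*conj(-1) + 2*(0)*conj(2) + 2*(1)*conj(-1) + 2*(3)*conj(-1) + 6*(0)*conj(0) + 6*(0)*conj(0)]
      = (1/24)[(8) + (8) + (-6) + (-2) + (0) + (-2) + (-6) + (0) + (0)] = 0/24 = 0
  <chi_9*chi_9, chi_9> = (1/24)[1*(4)*conj(2) + 1*(4)*conj(-2) + 2*(3)*conj(-sqrt(3)) + 2*(1)*conj(1) + 2*(0)*conj(0) + 2*(1)*conj(-1) + 2*(3)*conj(sqrt(3)) + 6*(0)*conj(0) + 6*(0)*conj(0)]
      = (1/24)[(8) + (-8) + (-6*sqrt(3)) + (2) + (0) + (-2) + (6*sqrt(3)) + (0) + (0)] = 0/24 = 0
Hence the multiplicities are chi_1: 1, chi_2: 1, chi_6: 1. Dimension check: dim(chi_9)*dim(chi_9) = 2*2 = 4 and sum (mult * dim) = 1*1 + 1*1 + 1*2 = 4.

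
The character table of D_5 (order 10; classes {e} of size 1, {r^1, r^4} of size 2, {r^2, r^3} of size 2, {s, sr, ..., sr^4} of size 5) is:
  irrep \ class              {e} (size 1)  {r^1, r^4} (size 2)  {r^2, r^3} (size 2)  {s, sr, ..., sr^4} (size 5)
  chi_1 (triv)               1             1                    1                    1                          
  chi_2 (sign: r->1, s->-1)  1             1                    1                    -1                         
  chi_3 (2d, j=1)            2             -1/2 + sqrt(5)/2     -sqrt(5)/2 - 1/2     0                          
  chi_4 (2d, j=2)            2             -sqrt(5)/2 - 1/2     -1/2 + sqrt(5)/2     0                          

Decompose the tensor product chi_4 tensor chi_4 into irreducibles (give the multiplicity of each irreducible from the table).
chi_4 tensor chi_4 = chi_1 + chi_2 + chi_3 (all other irreducibles have multiplicity 0).

Proof sketch: The character of a tensor product is the pointwise product (chi_4 * chi_4)(C) = chi_4(C) * chi_4(C):
  {e}: (2)*(2), {r^1, r^4}: (-sqrt(5)/2 - 1/2)*(-sqrt(5)/2 - 1/2), {r^2, r^3}: (-1/2 + sqrt(5)/2)*(-1/2 + sqrt(5)/2), {s, sr, ..., sr^4}: (0)*(0)
so (chi_4 * chi_4) takes values
  {e} -> 4, {r^1, r^4} -> sqrt(5)/2 + 3/2, {r^2, r^3} -> 3/2 - sqrt(5)/2, {s, sr, ..., sr^4} -> 0.
Now take the inner product of this character with each irreducible chi from the table, <chi_4*chi_4, chi> = (1/10) sum_C |C| (chi_4*chi_4)(C) conj(chi(C)):
  <chi_4*chi_4, chi_1> = (1/10)[1*(4)*conj(1) + 2*(sqrt(5)/2 + 3/2)*conj(1) + 2*(3/2 - sqrt(5)/2)*conj(1) + 5*(0)*conj(1)]
      = (1/10)[(4) + (sqrt(5) + 3) + (3 - sqrt(5)) + (0)] = 10/10 = 1
  <chi_4*chi_4, chi_2> = (1/10)[1*(4)*conj(1) + 2*(sqrt(5)/2 + 3/2)*conj(1) + 2*(3/2 - sqrt(5)/2)*conj(1) + 5*(0)*conj(-1)]
      = (1/10)[(4) + (sqrt(5) + 3) + (3 - sqrt(5)) + (0)] = 10/10 = 1
  <chi_4*chi_4, chi_3> = (1/10)[1*(4)*conj(2) + 2*(sqrt(5)/2 + 3/2)*conj(-1/2 + sqrt(5)/2) + 2*(3/2 - sqrt(5)/2)*conj(-sqrt(5)/2 - 1/2) + 5*(0)*conj(0)]
      = (1/10)[(8) + (1 + sqrt(5)) + (1 - sqrt(5)) + (0)] = 10/10 = 1
  <chi_4*chi_4, chi_4> = (1/10)[1*(4)*conj(2) + 2*(sqrt(5)/2 + 3/2)*conj(-sqrt(5)/2 - 1/2) + 2*(3/2 - sqrt(5)/2)*conj(-1/2 + sqrt(5)/2) + 5*(0)*conj(0)]
      = (1/10)[(8) + (-2*sqrt(5) - 4) + (-4 + 2*sqrt(5)) + (0)] = 0/10 = 0
Hence the multiplicities are chi_1: 1, chi_2: 1, chi_3: 1. Dimension check: dim(chi_4)*dim(chi_4) = 2*2 = 4 and sum (mult * dim) = 1*1 + 1*1 + 1*2 = 4.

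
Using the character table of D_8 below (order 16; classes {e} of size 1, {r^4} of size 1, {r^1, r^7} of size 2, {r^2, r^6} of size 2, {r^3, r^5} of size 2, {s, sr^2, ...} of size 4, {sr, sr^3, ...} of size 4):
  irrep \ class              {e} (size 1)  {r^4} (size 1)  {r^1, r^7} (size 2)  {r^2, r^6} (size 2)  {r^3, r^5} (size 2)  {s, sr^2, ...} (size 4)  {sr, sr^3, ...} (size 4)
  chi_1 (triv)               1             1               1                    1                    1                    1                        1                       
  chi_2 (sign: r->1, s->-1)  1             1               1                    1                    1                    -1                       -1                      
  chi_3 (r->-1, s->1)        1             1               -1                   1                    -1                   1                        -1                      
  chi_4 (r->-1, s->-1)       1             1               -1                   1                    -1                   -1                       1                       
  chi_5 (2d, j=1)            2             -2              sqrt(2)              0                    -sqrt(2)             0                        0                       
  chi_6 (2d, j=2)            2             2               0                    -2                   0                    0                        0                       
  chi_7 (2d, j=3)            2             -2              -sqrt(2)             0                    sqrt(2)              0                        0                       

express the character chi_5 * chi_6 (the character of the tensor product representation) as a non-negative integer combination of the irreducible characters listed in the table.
chi_5 tensor chi_6 = chi_5 + chi_7 (all other irreducibles have multiplicity 0).

Explanation: The character of a tensor product is the pointwise product (chi_5 * chi_6)(C) = chi_5(C) * chi_6(C):
  {e}: (2)*(2), {r^4}: (-2)*(2), {r^1, r^7}: (sqrt(2))*(0), {r^2, r^6}: (0)*(-2), {r^3, r^5}: (-sqrt(2))*(0), {s, sr^2, ...}: (0)*(0), {sr, sr^3, ...}: (0)*(0)
so (chi_5 * chi_6) takes values
  {e} -> 4, {r^4} -> -4, {r^1, r^7} -> 0, {r^2, r^6} -> 0, {r^3, r^5} -> 0, {s, sr^2, ...} -> 0, {sr, sr^3, ...} -> 0.
Now take the inner product of this character with each irreducible chi from the table, <chi_5*chi_6, chi> = (1/16) sum_C |C| (chi_5*chi_6)(C) conj(chi(C)):
  <chi_5*chi_6, chi_1> = (1/16)[1*(4)*conj(1) + 1*(-4)*conj(1) + 2*(0)*conj(1) + 2*(0)*conj(1) + 2*(0)*conj(1) + 4*(0)*conj(1) + 4*(0)*conj(1)]
      = (1/16)[(4) + (-4) + (0) + (0) + (0) + (0) + (0)] = 0/16 = 0
  <chi_5*chi_6, chi_2> = (1/16)[1*(4)*conj(1) + 1*(-4)*conj(1) + 2*(0)*conj(1) + 2*(0)*conj(1) + 2*(0)*conj(1) + 4*(0)*conj(-1) + 4*(0)*conj(-1)]
      = (1/16)[(4) + (-4) + (0) + (0) + (0) + (0) + (0)] = 0/16 = 0
  <chi_5*chi_6, chi_3> = (1/16)[1*(4)*conj(1) + 1*(-4)*conj(1) + 2*(0)*conj(-1) + 2*(0)*conj(1) + 2*(0)*conj(-1) + 4*(0)*conj(1) + 4*(0)*conj(-1)]
      = (1/16)[(4) + (-4) + (0) + (0) + (0) + (0) + (0)] = 0/16 = 0
  <chi_5*chi_6, chi_4> = (1/16)[1*(4)*conj(1) + 1*(-4)*conj(1) + 2*(0)*conj(-1) + 2*(0)*conj(1) + 2*(0)*conj(-1) + 4*(0)*conj(-1) + 4*(0)*conj(1)]
      = (1/16)[(4) + (-4) + (0) + (0) + (0) + (0) + (0)] = 0/16 = 0
  <chi_5*chi_6, chi_5> = (1/16)[1*(4)*conj(2) + 1*(-4)*conj(-2) + 2*(0)*conj(sqrt(2)) + 2*(0)*conj(0) + 2*(0)*conj(-sqrt(2)) + 4*(0)*conj(0) + 4*(0)*conj(0)]
      = (1/16)[(8) + (8) + (0) + (0) + (0) + (0) + (0)] = 16/16 = 1
  <chi_5*chi_6, chi_6> = (1/16)[1*(4)*conj(2) + 1*(-4)*conj(2) + 2*(0)*conj(0) + 2*(0)*conj(-2) + 2*(0)*conj(0) + 4*(0)*conj(0) + 4*(0)*conj(0)]
      = (1/16)[(8) + (-8) + (0) + (0) + (0) + (0) + (0)] = 0/16 = 0
  <chi_5*chi_6, chi_7> = (1/16)[1*(4)*conj(2) + 1*(-4)*conj(-2) + 2*(0)*conj(-sqrt(2)) + 2*(0)*conj(0) + 2*(0)*conj(sqrt(2)) + 4*(0)*conj(0) + 4*(0)*conj(0)]
      = (1/16)[(8) + (8) + (0) + (0) + (0) + (0) + (0)] = 16/16 = 1
Hence the multiplicities are chi_5: 1, chi_7: 1. Dimension check: dim(chi_5)*dim(chi_6) = 2*2 = 4 and sum (mult * dim) = 1*2 + 1*2 = 4.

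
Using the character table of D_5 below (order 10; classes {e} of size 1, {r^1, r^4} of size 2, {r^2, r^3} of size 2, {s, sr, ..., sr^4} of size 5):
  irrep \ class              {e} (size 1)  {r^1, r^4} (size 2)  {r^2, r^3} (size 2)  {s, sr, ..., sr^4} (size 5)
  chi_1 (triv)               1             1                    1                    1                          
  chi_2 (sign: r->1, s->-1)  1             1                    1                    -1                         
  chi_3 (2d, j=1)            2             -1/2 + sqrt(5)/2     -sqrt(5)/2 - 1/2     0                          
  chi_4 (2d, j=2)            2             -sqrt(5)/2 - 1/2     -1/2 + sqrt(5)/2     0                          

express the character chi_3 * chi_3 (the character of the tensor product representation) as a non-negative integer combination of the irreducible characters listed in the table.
chi_3 tensor chi_3 = chi_1 + chi_2 + chi_4 (all other irreducibles have multiplicity 0).

Proof sketch: The character of a tensor product is the pointwise product (chi_3 * chi_3)(C) = chi_3(C) * chi_3(C):
  {e}: (2)*(2), {r^1, r^4}: (-1/2 + sqrt(5)/2)*(-1/2 + sqrt(5)/2), {r^2, r^3}: (-sqrt(5)/2 - 1/2)*(-sqrt(5)/2 - 1/2), {s, sr, ..., sr^4}: (0)*(0)
so (chi_3 * chi_3) takes values
  {e} -> 4, {r^1, r^4} -> 3/2 - sqrt(5)/2, {r^2, r^3} -> sqrt(5)/2 + 3/2, {s, sr, ..., sr^4} -> 0.
Now take the inner product of this character with each irreducible chi from the table, <chi_3*chi_3, chi> = (1/10) sum_C |C| (chi_3*chi_3)(C) conj(chi(C)):
  <chi_3*chi_3, chi_1> = (1/10)[1*(4)*conj(1) + 2*(3/2 - sqrt(5)/2)*conj(1) + 2*(sqrt(5)/2 + 3/2)*conj(1) + 5*(0)*conj(1)]
      = (1/10)[(4) + (3 - sqrt(5)) + (sqrt(5) + 3) + (0)] = 10/10 = 1
  <chi_3*chi_3, chi_2> = (1/10)[1*(4)*conj(1) + 2*(3/2 - sqrt(5)/2)*conj(1) + 2*(sqrt(5)/2 + 3/2)*conj(1) + 5*(0)*conj(-1)]
      = (1/10)[(4) + (3 - sqrt(5)) + (sqrt(5) + 3) + (0)] = 10/10 = 1
  <chi_3*chi_3, chi_3> = (1/10)[1*(4)*conj(2) + 2*(3/2 - sqrt(5)/2)*conj(-1/2 + sqrt(5)/2) + 2*(sqrt(5)/2 + 3/2)*conj(-sqrt(5)/2 - 1/2) + 5*(0)*conj(0)]
      = (1/10)[(8) + (-4 + 2*sqrt(5)) + (-2*sqrt(5) - 4) + (0)] = 0/10 = 0
  <chi_3*chi_3, chi_4> = (1/10)[1*(4)*conj(2) + 2*(3/2 - sqrt(5)/2)*conj(-sqrt(5)/2 - 1/2) + 2*(sqrt(5)/2 + 3/2)*conj(-1/2 + sqrt(5)/2) + 5*(0)*conj(0)]
      = (1/10)[(8) + (1 - sqrt(5)) + (1 + sqrt(5)) + (0)] = 10/10 = 1
Hence the multiplicities are chi_1: 1, chi_2: 1, chi_4: 1. Dimension check: dim(chi_3)*dim(chi_3) = 2*2 = 4 and sum (mult * dim) = 1*1 + 1*1 + 1*2 = 4.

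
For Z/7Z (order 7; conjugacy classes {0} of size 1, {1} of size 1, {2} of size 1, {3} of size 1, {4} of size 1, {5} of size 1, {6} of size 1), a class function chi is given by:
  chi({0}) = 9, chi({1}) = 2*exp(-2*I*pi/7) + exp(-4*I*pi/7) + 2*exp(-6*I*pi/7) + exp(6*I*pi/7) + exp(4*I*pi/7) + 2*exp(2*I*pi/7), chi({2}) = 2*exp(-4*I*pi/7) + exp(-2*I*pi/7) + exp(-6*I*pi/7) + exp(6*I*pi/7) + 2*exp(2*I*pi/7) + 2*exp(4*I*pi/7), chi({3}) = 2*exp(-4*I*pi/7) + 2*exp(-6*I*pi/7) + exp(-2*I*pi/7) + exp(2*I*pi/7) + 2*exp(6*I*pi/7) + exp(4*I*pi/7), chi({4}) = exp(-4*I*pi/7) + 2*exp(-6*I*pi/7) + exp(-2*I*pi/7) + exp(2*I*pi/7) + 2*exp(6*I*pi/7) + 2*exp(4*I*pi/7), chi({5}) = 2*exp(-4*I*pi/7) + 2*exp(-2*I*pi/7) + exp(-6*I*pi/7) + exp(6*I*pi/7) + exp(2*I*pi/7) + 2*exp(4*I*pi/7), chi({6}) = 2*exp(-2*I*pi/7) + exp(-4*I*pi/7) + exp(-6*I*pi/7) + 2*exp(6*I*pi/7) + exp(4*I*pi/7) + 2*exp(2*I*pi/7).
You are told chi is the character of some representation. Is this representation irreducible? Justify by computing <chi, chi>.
Not irreducible (reducible): <chi, chi> = 15 > 1.

Working: <chi, chi> = (1/|G|) sum_C |C| * |chi(C)|^2 = (1/7)[1*|9|^2 + 1*|2*exp(-2*I*pi/7) + exp(-4*I*pi/7) + 2*exp(-6*I*pi/7) + exp(6*I*pi/7) + exp(4*I*pi/7) + 2*exp(2*I*pi/7)|^2 + 1*|2*exp(-4*I*pi/7) + exp(-2*I*pi/7) + exp(-6*I*pi/7) + exp(6*I*pi/7) + 2*exp(2*I*pi/7) + 2*exp(4*I*pi/7)|^2 + 1*|2*exp(-4*I*pi/7) + 2*exp(-6*I*pi/7) + exp(-2*I*pi/7) + exp(2*I*pi/7) + 2*exp(6*I*pi/7) + exp(4*I*pi/7)|^2 + 1*|exp(-4*I*pi/7) + 2*exp(-6*I*pi/7) + exp(-2*I*pi/7) + exp(2*I*pi/7) + 2*exp(6*I*pi/7) + 2*exp(4*I*pi/7)|^2 + 1*|2*exp(-4*I*pi/7) + 2*exp(-2*I*pi/7) + exp(-6*I*pi/7) + exp(6*I*pi/7) + exp(2*I*pi/7) + 2*exp(4*I*pi/7)|^2 + 1*|2*exp(-2*I*pi/7) + exp(-4*I*pi/7) + exp(-6*I*pi/7) + 2*exp(6*I*pi/7) + exp(4*I*pi/7) + 2*exp(2*I*pi/7)|^2]
  = (1/7)[(81) + (15 + 13*exp(-4*I*pi/7) + 9*exp(-2*I*pi/7) + 11*exp(-6*I*pi/7) + 11*exp(6*I*pi/7) + 9*exp(2*I*pi/7) + 13*exp(4*I*pi/7)) + (15 + 9*exp(-4*I*pi/7) + 11*exp(-2*I*pi/7) + 13*exp(-6*I*pi/7) + 13*exp(6*I*pi/7) + 11*exp(2*I*pi/7) + 9*exp(4*I*pi/7)) + (15 + 11*exp(-4*I*pi/7) + 13*exp(-2*I*pi/7) + 9*exp(-6*I*pi/7) + 9*exp(6*I*pi/7) + 13*exp(2*I*pi/7) + 11*exp(4*I*pi/7)) + (15 + 11*exp(-4*I*pi/7) + 13*exp(-2*I*pi/7) + 9*exp(-6*I*pi/7) + 9*exp(6*I*pi/7) + 13*exp(2*I*pi/7) + 11*exp(4*I*pi/7)) + (15 + 9*exp(-4*I*pi/7) + 11*exp(-2*I*pi/7) + 13*exp(-6*I*pi/7) + 13*exp(6*I*pi/7) + 11*exp(2*I*pi/7) + 9*exp(4*I*pi/7)) + (15 + 13*exp(-4*I*pi/7) + 9*exp(-2*I*pi/7) + 11*exp(-6*I*pi/7) + 11*exp(6*I*pi/7) + 9*exp(2*I*pi/7) + 13*exp(4*I*pi/7))] = 105/7 = 15.
(Exp terms are combined using exp(i*s)*conj(exp(i*t)) = exp(i*(s-t)), and sums of them are collapsed using the identity that for every m > 1 the m distinct m-th roots of unity sum to 0, e.g. 1 + exp(2*I*pi/3) + exp(-2*I*pi/3) = 0.)
A character is irreducible iff <chi, chi> = 1, so this representation is reducible.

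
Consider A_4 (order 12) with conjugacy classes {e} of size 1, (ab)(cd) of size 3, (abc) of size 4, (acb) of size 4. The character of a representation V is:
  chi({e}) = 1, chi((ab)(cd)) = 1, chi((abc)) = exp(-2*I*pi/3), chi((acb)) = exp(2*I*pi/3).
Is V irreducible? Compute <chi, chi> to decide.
Irreducible: <chi, chi> = 1.

Proof sketch: <chi, chi> = (1/|G|) sum_C |C| * |chi(C)|^2 = (1/12)[1*|1|^2 + 3*|1|^2 + 4*|exp(-2*I*pi/3)|^2 + 4*|exp(2*I*pi/3)|^2]
  = (1/12)[(1) + (3) + (4) + (4)] = 12/12 = 1.
(Exp terms are combined using exp(i*s)*conj(exp(i*t)) = exp(i*(s-t)), and sums of them are collapsed using the identity that for every m > 1 the m distinct m-th roots of unity sum to 0, e.g. 1 + exp(2*I*pi/3) + exp(-2*I*pi/3) = 0.)
A character is irreducible iff <chi, chi> = 1, so this representation is irreducible.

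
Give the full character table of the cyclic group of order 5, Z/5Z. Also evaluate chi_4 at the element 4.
Character table of Z/5Z (irreps indexed chi_0,...,chi_4 with chi_k(m) = zeta_5^(k*m), zeta_5 = exp(2*pi*i/5)):
  irrep \ class  {0} (size 1)  {1} (size 1)    {2} (size 1)    {3} (size 1)    {4} (size 1)  
  chi_0          1             1               1               1               1             
  chi_1          1             exp(2*I*pi/5)   exp(4*I*pi/5)   exp(-4*I*pi/5)  exp(-2*I*pi/5)
  chi_2          1             exp(4*I*pi/5)   exp(-2*I*pi/5)  exp(2*I*pi/5)   exp(-4*I*pi/5)
  chi_3          1             exp(-4*I*pi/5)  exp(2*I*pi/5)   exp(-2*I*pi/5)  exp(4*I*pi/5) 
  chi_4          1             exp(-2*I*pi/5)  exp(-4*I*pi/5)  exp(4*I*pi/5)   exp(2*I*pi/5) 

Spot check: chi_4(4) = zeta_5^(4*4) = zeta_5^16 = exp(2*I*pi/5).

Argument: Z/5Z is abelian, so all 5 irreducible complex representations are 1-dimensional. They are given by chi_k(m) = zeta_5^(k*m) for k = 0,...,4. Row orthogonality: sum_m chi_k(m) conj(chi_l(m)) = 5 * [k = l].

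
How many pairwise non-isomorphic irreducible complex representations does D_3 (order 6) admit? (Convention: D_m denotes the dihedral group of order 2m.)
3

Explanation: The number of irreducible complex representations of a finite group equals its number of conjugacy classes. D_3 has 3 conjugacy classes ((n+3)/2 for n odd), so D_3 (order 6) has exactly 3 irreducible complex representations.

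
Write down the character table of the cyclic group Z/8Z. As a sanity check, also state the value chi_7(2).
Character table of Z/8Z (irreps indexed chi_0,...,chi_7 with chi_k(m) = zeta_8^(k*m), zeta_8 = exp(2*pi*i/8)):
  irrep \ class  {0} (size 1)  {1} (size 1)    {2} (size 1)  {3} (size 1)    {4} (size 1)  {5} (size 1)    {6} (size 1)  {7} (size 1)  
  chi_0          1             1               1             1               1             1               1             1             
  chi_1          1             exp(I*pi/4)     I             exp(3*I*pi/4)   -1            exp(-3*I*pi/4)  -I            exp(-I*pi/4)  
  chi_2          1             I               -1            -I              1             I               -1            -I            
  chi_3          1             exp(3*I*pi/4)   -I            exp(I*pi/4)     -1            exp(-I*pi/4)    I             exp(-3*I*pi/4)
  chi_4          1             -1              1             -1              1             -1              1             -1            
  chi_5          1             exp(-3*I*pi/4)  I             exp(-I*pi/4)    -1            exp(I*pi/4)     -I            exp(3*I*pi/4) 
  chi_6          1             -I              -1            I               1             -I              -1            I             
  chi_7          1             exp(-I*pi/4)    -I            exp(-3*I*pi/4)  -1            exp(3*I*pi/4)   I             exp(I*pi/4)   

Spot check: chi_7(2) = zeta_8^(7*2) = zeta_8^14 = -I.

Solution. Z/8Z is abelian, so all 8 irreducible complex representations are 1-dimensional. They are given by chi_k(m) = zeta_8^(k*m) for k = 0,...,7. Row orthogonality: sum_m chi_k(m) conj(chi_l(m)) = 8 * [k = l].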